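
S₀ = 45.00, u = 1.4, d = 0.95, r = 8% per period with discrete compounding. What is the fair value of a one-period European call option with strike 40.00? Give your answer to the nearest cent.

7.96

Risk-neutral probability p = (1 + 0.08 − 0.95)/(1.4 − 0.95) = 0.1300/0.4500 = 0.2889
Terminal stock prices: S_u = 63, S_d = 42.75
Terminal payoffs (S − K): max(23, 0) = 23, max(2.75, 0) = 2.75
Node 0 (S = 45): V_0 = 1/1.08·[0.2889·23.0000 + 0.7111·2.7500] = 7.9630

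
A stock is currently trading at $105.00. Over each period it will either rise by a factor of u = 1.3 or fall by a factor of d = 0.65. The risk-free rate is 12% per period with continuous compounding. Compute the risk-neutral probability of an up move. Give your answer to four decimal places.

Risk-neutral probability p = (e^0.12 − 0.65)/(1.3 − 0.65) = 0.4775/0.6500 = 0.7346

p = 0.7346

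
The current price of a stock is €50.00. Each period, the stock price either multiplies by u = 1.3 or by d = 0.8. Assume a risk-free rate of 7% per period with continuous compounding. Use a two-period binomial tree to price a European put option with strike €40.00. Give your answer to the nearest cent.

€1.44

Risk-neutral probability p = (e^0.07 − 0.8)/(1.3 − 0.8) = 0.2725/0.5000 = 0.5450
Terminal stock prices: S_uu = 84.5, S_ud = 52, S_dd = 32
Terminal payoffs (K − S): max(-44.5, 0) = 0, max(-12, 0) = 0, max(8, 0) = 8
Node u (S = 65): V_u = e^(−0.07)·[0.5450·0.0000 + 0.4550·0.0000] = 0.0000
Node d (S = 40): V_d = e^(−0.07)·[0.5450·0.0000 + 0.4550·8.0000] = 3.3938
Node 0 (S = 50): V_0 = e^(−0.07)·[0.5450·0.0000 + 0.4550·3.3938] = 1.4397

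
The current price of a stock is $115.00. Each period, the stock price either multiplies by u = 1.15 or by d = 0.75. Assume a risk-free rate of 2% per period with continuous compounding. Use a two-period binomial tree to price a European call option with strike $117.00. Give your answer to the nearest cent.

$15.38

Risk-neutral probability p = (e^0.02 − 0.75)/(1.15 − 0.75) = 0.2702/0.4000 = 0.6755
Terminal stock prices: S_uu = 152.1, S_ud = 99.19, S_dd = 64.69
Terminal payoffs (S − K): max(35.09, 0) = 35.09, max(-17.81, 0) = 0, max(-52.31, 0) = 0
Node u (S = 132.2): V_u = e^(−0.02)·[0.6755·35.0875 + 0.3245·0.0000] = 23.2324
Node d (S = 86.25): V_d = e^(−0.02)·[0.6755·0.0000 + 0.3245·0.0000] = 0.0000
Node 0 (S = 115): V_0 = e^(−0.02)·[0.6755·23.2324 + 0.3245·0.0000] = 15.3828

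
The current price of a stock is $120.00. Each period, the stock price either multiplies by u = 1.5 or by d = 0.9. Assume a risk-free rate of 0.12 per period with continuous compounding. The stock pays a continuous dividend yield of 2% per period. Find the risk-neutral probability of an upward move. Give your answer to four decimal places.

p = 0.3420

Per-period risk-free factor R = e^0.12 = 1.1275; dividend-adjusted growth = e^(0.12−0.02) = 1.1052.
Risk-neutral probability p = (1.1052 − 0.9)/(1.5 − 0.9) = 0.2052/0.6000 = 0.3420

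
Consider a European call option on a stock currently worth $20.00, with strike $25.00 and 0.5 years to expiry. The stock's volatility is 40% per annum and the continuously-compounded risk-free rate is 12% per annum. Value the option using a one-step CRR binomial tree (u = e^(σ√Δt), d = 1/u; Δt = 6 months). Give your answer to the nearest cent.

CRR parameters: u = e^(σ√Δt) = e^(0.4·√0.5) = 1.3269, d = 1/u = 0.7536
Per-period rate: rΔt = 0.12·0.5 = 0.06, so R = e^0.06 = 1.0618
Risk-neutral probability p = (e^0.06 − 0.7536)/(1.3269 − 0.7536) = 0.3082/0.5733 = 0.5376
Terminal stock prices: S_u = 26.54, S_d = 15.07
Terminal payoffs (S − K): max(1.538, 0) = 1.538, max(-9.927, 0) = 0
Node 0 (S = 20): V_0 = e^(−0.06)·[0.5376·1.5379 + 0.4624·0.0000] = 0.7787

$0.78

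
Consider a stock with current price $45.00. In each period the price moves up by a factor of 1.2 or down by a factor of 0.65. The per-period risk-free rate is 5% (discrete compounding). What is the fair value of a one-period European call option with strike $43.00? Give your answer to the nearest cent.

Risk-neutral probability p = (1 + 0.05 − 0.65)/(1.2 − 0.65) = 0.4000/0.5500 = 0.7273
Terminal stock prices: S_u = 54, S_d = 29.25
Terminal payoffs (S − K): max(11, 0) = 11, max(-13.75, 0) = 0
Node 0 (S = 45): V_0 = 1/1.05·[0.7273·11.0000 + 0.2727·0.0000] = 7.6190

$7.62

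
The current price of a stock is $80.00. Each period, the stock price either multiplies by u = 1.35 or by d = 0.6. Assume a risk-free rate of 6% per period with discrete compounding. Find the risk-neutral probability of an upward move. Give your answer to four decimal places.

p = 0.6133

Risk-neutral probability p = (1 + 0.06 − 0.6)/(1.35 − 0.6) = 0.4600/0.7500 = 0.6133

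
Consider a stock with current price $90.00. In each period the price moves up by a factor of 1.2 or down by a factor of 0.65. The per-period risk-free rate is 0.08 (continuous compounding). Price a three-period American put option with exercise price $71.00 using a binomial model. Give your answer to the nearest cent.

Risk-neutral probability p = (e^0.08 − 0.65)/(1.2 − 0.65) = 0.4333/0.5500 = 0.7878
Terminal stock prices: S_uuu = 155.5, S_uud = 84.24, S_udd = 45.63, S_ddd = 24.72
Terminal payoffs (K − S): max(-84.52, 0) = 0, max(-13.24, 0) = 0, max(25.37, 0) = 25.37, max(46.28, 0) = 46.28
Node uu (S = 129.6): continuation = e^(−0.08)·[0.7878·0.0000 + 0.2122·0.0000] = 0.0000; exercise value = 0.0000 ≤ continuation, so V_uu = 0.0000
Node ud (S = 70.2): continuation = e^(−0.08)·[0.7878·0.0000 + 0.2122·25.3700] = 4.9697; exercise value = 0.8000 ≤ continuation, so V_ud = 4.9697
Node dd (S = 38.03): continuation = e^(−0.08)·[0.7878·25.3700 + 0.2122·46.2837] = 27.5163; exercise value = 32.9750 > continuation, so V_dd = 32.9750 (exercise)
Node u (S = 108): continuation = e^(−0.08)·[0.7878·0.0000 + 0.2122·4.9697] = 0.9735; exercise value = 0.0000 ≤ continuation, so V_u = 0.9735
Node d (S = 58.5): continuation = e^(−0.08)·[0.7878·4.9697 + 0.2122·32.9750] = 10.0736; exercise value = 12.5000 > continuation, so V_d = 12.5000 (exercise)
Node 0 (S = 90): continuation = e^(−0.08)·[0.7878·0.9735 + 0.2122·12.5000] = 3.1566; exercise value = 0.0000 ≤ continuation, so V_0 = 3.1566

$3.16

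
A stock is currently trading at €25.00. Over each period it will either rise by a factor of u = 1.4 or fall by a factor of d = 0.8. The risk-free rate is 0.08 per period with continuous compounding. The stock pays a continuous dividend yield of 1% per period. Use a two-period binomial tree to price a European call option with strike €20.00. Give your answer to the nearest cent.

€8.48

Per-period risk-free factor R = e^0.08 = 1.0833; dividend-adjusted growth = e^(0.08−0.01) = 1.0725.
Risk-neutral probability p = (1.0725 − 0.8)/(1.4 − 0.8) = 0.2725/0.6000 = 0.4542
Terminal stock prices: S_uu = 49, S_ud = 28, S_dd = 16
Terminal payoffs (S − K): max(29, 0) = 29, max(8, 0) = 8, max(-4, 0) = 0
Node u (S = 35): V_u = e^(−0.08)·[0.4542·29.0000 + 0.5458·8.0000] = 16.1894
Node d (S = 20): V_d = e^(−0.08)·[0.4542·8.0000 + 0.5458·0.0000] = 3.3541
Node 0 (S = 25): V_0 = e^(−0.08)·[0.4542·16.1894 + 0.5458·3.3541] = 8.4776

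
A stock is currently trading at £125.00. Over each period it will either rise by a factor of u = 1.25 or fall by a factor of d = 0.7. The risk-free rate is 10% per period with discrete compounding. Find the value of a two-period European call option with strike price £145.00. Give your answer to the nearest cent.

Risk-neutral probability p = (1 + 0.1 − 0.7)/(1.25 − 0.7) = 0.4000/0.5500 = 0.7273
Terminal stock prices: S_uu = 195.3, S_ud = 109.4, S_dd = 61.25
Terminal payoffs (S − K): max(50.31, 0) = 50.31, max(-35.62, 0) = 0, max(-83.75, 0) = 0
Node u (S = 156.2): V_u = 1/1.1·[0.7273·50.3125 + 0.2727·0.0000] = 33.2645
Node d (S = 87.5): V_d = 1/1.1·[0.7273·0.0000 + 0.2727·0.0000] = 0.0000
Node 0 (S = 125): V_0 = 1/1.1·[0.7273·33.2645 + 0.2727·0.0000] = 21.9930

£21.99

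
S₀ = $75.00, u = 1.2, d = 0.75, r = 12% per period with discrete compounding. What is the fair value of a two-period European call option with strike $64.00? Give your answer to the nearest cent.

$24.53

Risk-neutral probability p = (1 + 0.12 − 0.75)/(1.2 − 0.75) = 0.3700/0.4500 = 0.8222
Terminal stock prices: S_uu = 108, S_ud = 67.5, S_dd = 42.19
Terminal payoffs (S − K): max(44, 0) = 44, max(3.5, 0) = 3.5, max(-21.81, 0) = 0
Node u (S = 90): V_u = 1/1.12·[0.8222·44.0000 + 0.1778·3.5000] = 32.8571
Node d (S = 56.25): V_d = 1/1.12·[0.8222·3.5000 + 0.1778·0.0000] = 2.5694
Node 0 (S = 75): V_0 = 1/1.12·[0.8222·32.8571 + 0.1778·2.5694] = 24.5292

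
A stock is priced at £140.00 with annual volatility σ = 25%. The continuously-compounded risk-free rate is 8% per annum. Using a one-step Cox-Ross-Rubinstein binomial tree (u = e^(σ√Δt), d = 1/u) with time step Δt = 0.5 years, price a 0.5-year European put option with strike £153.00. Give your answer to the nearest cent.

£14.72

CRR parameters: u = e^(σ√Δt) = e^(0.25·√0.5) = 1.1934, d = 1/u = 0.8380
Per-period rate: rΔt = 0.08·0.5 = 0.04, so R = e^0.04 = 1.0408
Risk-neutral probability p = (e^0.04 − 0.8380)/(1.1934 − 0.8380) = 0.2028/0.3554 = 0.5708
Terminal stock prices: S_u = 167.1, S_d = 117.3
Terminal payoffs (K − S): max(-14.07, 0) = 0, max(35.68, 0) = 35.68
Node 0 (S = 140): V_0 = e^(−0.04)·[0.5708·0.0000 + 0.4292·35.6846] = 14.7170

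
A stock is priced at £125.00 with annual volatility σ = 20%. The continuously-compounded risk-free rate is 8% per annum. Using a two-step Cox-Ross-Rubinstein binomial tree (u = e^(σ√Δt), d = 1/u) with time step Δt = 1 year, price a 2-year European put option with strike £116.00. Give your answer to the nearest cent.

CRR parameters: u = e^(σ√Δt) = e^(0.2·√1) = 1.2214, d = 1/u = 0.8187
Per-period rate: rΔt = 0.08·1 = 0.08, so R = e^0.08 = 1.0833
Risk-neutral probability p = (e^0.08 − 0.8187)/(1.2214 − 0.8187) = 0.2646/0.4027 = 0.6570
Terminal stock prices: S_uu = 186.5, S_ud = 125, S_dd = 83.79
Terminal payoffs (K − S): max(-70.48, 0) = 0, max(-9, 0) = 0, max(32.21, 0) = 32.21
Node u (S = 152.7): V_u = e^(−0.08)·[0.6570·0.0000 + 0.3430·0.0000] = 0.0000
Node d (S = 102.3): V_d = e^(−0.08)·[0.6570·0.0000 + 0.3430·32.2100] = 10.1986
Node 0 (S = 125): V_0 = e^(−0.08)·[0.6570·0.0000 + 0.3430·10.1986] = 3.2291

£3.23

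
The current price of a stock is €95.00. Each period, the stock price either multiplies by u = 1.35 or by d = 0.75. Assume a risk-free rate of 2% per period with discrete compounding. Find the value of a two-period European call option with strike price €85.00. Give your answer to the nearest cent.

Risk-neutral probability p = (1 + 0.02 − 0.75)/(1.35 − 0.75) = 0.2700/0.6000 = 0.4500
Terminal stock prices: S_uu = 173.1, S_ud = 96.19, S_dd = 53.44
Terminal payoffs (S − K): max(88.14, 0) = 88.14, max(11.19, 0) = 11.19, max(-31.56, 0) = 0
Node u (S = 128.2): V_u = 1/1.02·[0.4500·88.1375 + 0.5500·11.1875] = 44.9167
Node d (S = 71.25): V_d = 1/1.02·[0.4500·11.1875 + 0.5500·0.0000] = 4.9357
Node 0 (S = 95): V_0 = 1/1.02·[0.4500·44.9167 + 0.5500·4.9357] = 22.4776

€22.48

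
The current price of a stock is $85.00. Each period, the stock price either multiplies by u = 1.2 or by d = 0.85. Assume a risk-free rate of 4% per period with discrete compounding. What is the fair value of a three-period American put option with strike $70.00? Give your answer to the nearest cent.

Risk-neutral probability p = (1 + 0.04 − 0.85)/(1.2 − 0.85) = 0.1900/0.3500 = 0.5429
Terminal stock prices: S_uuu = 146.9, S_uud = 104, S_udd = 73.69, S_ddd = 52.2
Terminal payoffs (K − S): max(-76.88, 0) = 0, max(-34.04, 0) = 0, max(-3.695, 0) = 0, max(17.8, 0) = 17.8
Node uu (S = 122.4): continuation = 1/1.04·[0.5429·0.0000 + 0.4571·0.0000] = 0.0000; exercise value = 0.0000 ≤ continuation, so V_uu = 0.0000
Node ud (S = 86.7): continuation = 1/1.04·[0.5429·0.0000 + 0.4571·0.0000] = 0.0000; exercise value = 0.0000 ≤ continuation, so V_ud = 0.0000
Node dd (S = 61.41): continuation = 1/1.04·[0.5429·0.0000 + 0.4571·17.7994] = 7.8239; exercise value = 8.5875 > continuation, so V_dd = 8.5875 (exercise)
Node u (S = 102): continuation = 1/1.04·[0.5429·0.0000 + 0.4571·0.0000] = 0.0000; exercise value = 0.0000 ≤ continuation, so V_u = 0.0000
Node d (S = 72.25): continuation = 1/1.04·[0.5429·0.0000 + 0.4571·8.5875] = 3.7747; exercise value = 0.0000 ≤ continuation, so V_d = 3.7747
Node 0 (S = 85): continuation = 1/1.04·[0.5429·0.0000 + 0.4571·3.7747] = 1.6592; exercise value = 0.0000 ≤ continuation, so V_0 = 1.6592

$1.66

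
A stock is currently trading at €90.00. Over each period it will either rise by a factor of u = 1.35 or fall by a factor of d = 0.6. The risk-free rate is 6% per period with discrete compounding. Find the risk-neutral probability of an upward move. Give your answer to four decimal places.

Risk-neutral probability p = (1 + 0.06 − 0.6)/(1.35 − 0.6) = 0.4600/0.7500 = 0.6133

p = 0.6133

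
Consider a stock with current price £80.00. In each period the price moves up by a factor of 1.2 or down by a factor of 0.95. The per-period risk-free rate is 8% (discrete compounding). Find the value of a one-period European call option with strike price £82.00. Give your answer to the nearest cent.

Risk-neutral probability p = (1 + 0.08 − 0.95)/(1.2 − 0.95) = 0.1300/0.2500 = 0.5200
Terminal stock prices: S_u = 96, S_d = 76
Terminal payoffs (S − K): max(14, 0) = 14, max(-6, 0) = 0
Node 0 (S = 80): V_0 = 1/1.08·[0.5200·14.0000 + 0.4800·0.0000] = 6.7407

£6.74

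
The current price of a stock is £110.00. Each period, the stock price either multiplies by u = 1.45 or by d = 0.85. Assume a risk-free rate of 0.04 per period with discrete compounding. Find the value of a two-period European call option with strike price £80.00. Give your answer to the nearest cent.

£36.26

Risk-neutral probability p = (1 + 0.04 − 0.85)/(1.45 − 0.85) = 0.1900/0.6000 = 0.3167
Terminal stock prices: S_uu = 231.3, S_ud = 135.6, S_dd = 79.47
Terminal payoffs (S − K): max(151.3, 0) = 151.3, max(55.57, 0) = 55.57, max(-0.525, 0) = 0
Node u (S = 159.5): V_u = 1/1.04·[0.3167·151.2750 + 0.6833·55.5750] = 82.5769
Node d (S = 93.5): V_d = 1/1.04·[0.3167·55.5750 + 0.6833·0.0000] = 16.9219
Node 0 (S = 110): V_0 = 1/1.04·[0.3167·82.5769 + 0.6833·16.9219] = 36.2622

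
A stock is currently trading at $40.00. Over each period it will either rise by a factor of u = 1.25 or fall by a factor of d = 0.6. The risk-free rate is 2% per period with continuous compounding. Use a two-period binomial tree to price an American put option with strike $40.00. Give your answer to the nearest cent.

Risk-neutral probability p = (e^0.02 − 0.6)/(1.25 − 0.6) = 0.4202/0.6500 = 0.6465
Terminal stock prices: S_uu = 62.5, S_ud = 30, S_dd = 14.4
Terminal payoffs (K − S): max(-22.5, 0) = 0, max(10, 0) = 10, max(25.6, 0) = 25.6
Node u (S = 50): continuation = e^(−0.02)·[0.6465·0.0000 + 0.3535·10.0000] = 3.4654; exercise value = 0.0000 ≤ continuation, so V_u = 3.4654
Node d (S = 24): continuation = e^(−0.02)·[0.6465·10.0000 + 0.3535·25.6000] = 15.2079; exercise value = 16.0000 > continuation, so V_d = 16.0000 (exercise)
Node 0 (S = 40): continuation = e^(−0.02)·[0.6465·3.4654 + 0.3535·16.0000] = 7.7404; exercise value = 0.0000 ≤ continuation, so V_0 = 7.7404

$7.74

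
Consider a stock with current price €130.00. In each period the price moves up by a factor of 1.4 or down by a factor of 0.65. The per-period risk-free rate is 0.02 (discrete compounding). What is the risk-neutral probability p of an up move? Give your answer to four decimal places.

Risk-neutral probability p = (1 + 0.02 − 0.65)/(1.4 − 0.65) = 0.3700/0.7500 = 0.4933

p = 0.4933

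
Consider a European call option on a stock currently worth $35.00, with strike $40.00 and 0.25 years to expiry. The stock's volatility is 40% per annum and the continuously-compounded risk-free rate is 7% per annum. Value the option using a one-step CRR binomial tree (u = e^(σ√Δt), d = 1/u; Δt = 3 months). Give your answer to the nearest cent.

CRR parameters: u = e^(σ√Δt) = e^(0.4·√0.25) = 1.2214, d = 1/u = 0.8187
Per-period rate: rΔt = 0.07·0.25 = 0.0175, so R = e^0.0175 = 1.0177
Risk-neutral probability p = (e^0.0175 − 0.8187)/(1.2214 − 0.8187) = 0.1989/0.4027 = 0.4940
Terminal stock prices: S_u = 42.75, S_d = 28.66
Terminal payoffs (S − K): max(2.749, 0) = 2.749, max(-11.34, 0) = 0
Node 0 (S = 35): V_0 = e^(−0.0175)·[0.4940·2.7491 + 0.5060·0.0000] = 1.3345

$1.33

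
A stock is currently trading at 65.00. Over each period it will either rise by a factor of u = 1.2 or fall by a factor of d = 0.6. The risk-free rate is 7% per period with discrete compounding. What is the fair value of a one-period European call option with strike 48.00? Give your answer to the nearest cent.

21.96

Risk-neutral probability p = (1 + 0.07 − 0.6)/(1.2 − 0.6) = 0.4700/0.6000 = 0.7833
Terminal stock prices: S_u = 78, S_d = 39
Terminal payoffs (S − K): max(30, 0) = 30, max(-9, 0) = 0
Node 0 (S = 65): V_0 = 1/1.07·[0.7833·30.0000 + 0.2167·0.0000] = 21.9626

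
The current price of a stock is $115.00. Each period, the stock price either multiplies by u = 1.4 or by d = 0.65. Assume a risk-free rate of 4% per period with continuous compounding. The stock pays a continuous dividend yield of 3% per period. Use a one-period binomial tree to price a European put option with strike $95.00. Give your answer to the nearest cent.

Per-period risk-free factor R = e^0.04 = 1.0408; dividend-adjusted growth = e^(0.04−0.03) = 1.0101.
Risk-neutral probability p = (1.0101 − 0.65)/(1.4 − 0.65) = 0.3601/0.7500 = 0.4801
Terminal stock prices: S_u = 161, S_d = 74.75
Terminal payoffs (K − S): max(-66, 0) = 0, max(20.25, 0) = 20.25
Node 0 (S = 115): V_0 = e^(−0.04)·[0.4801·0.0000 + 0.5199·20.2500] = 10.1158

$10.12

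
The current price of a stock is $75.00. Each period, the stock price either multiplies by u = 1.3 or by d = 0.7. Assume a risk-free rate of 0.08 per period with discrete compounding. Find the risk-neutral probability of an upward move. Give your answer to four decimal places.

p = 0.6333

Risk-neutral probability p = (1 + 0.08 − 0.7)/(1.3 − 0.7) = 0.3800/0.6000 = 0.6333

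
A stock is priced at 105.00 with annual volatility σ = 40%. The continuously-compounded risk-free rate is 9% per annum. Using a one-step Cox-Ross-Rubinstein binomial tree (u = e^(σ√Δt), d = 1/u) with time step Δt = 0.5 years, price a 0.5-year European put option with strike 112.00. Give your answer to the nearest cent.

15.40

CRR parameters: u = e^(σ√Δt) = e^(0.4·√0.5) = 1.3269, d = 1/u = 0.7536
Per-period rate: rΔt = 0.09·0.5 = 0.045, so R = e^0.045 = 1.0460
Risk-neutral probability p = (e^0.045 − 0.7536)/(1.3269 − 0.7536) = 0.2924/0.5733 = 0.5100
Terminal stock prices: S_u = 139.3, S_d = 79.13
Terminal payoffs (K − S): max(-27.32, 0) = 0, max(32.87, 0) = 32.87
Node 0 (S = 105): V_0 = e^(−0.045)·[0.5100·0.0000 + 0.4900·32.8680] = 15.3951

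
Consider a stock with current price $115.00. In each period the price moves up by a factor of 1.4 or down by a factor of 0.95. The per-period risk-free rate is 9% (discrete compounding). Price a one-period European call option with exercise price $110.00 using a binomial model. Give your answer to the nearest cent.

$14.56

Risk-neutral probability p = (1 + 0.09 − 0.95)/(1.4 − 0.95) = 0.1400/0.4500 = 0.3111
Terminal stock prices: S_u = 161, S_d = 109.2
Terminal payoffs (S − K): max(51, 0) = 51, max(-0.75, 0) = 0
Node 0 (S = 115): V_0 = 1/1.09·[0.3111·51.0000 + 0.6889·0.0000] = 14.5566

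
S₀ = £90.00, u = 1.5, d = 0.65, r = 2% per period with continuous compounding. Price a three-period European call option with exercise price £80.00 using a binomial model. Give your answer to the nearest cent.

Risk-neutral probability p = (e^0.02 − 0.65)/(1.5 − 0.65) = 0.3702/0.8500 = 0.4355
Terminal stock prices: S_uuu = 303.8, S_uud = 131.6, S_udd = 57.04, S_ddd = 24.72
Terminal payoffs (S − K): max(223.8, 0) = 223.8, max(51.62, 0) = 51.62, max(-22.96, 0) = 0, max(-55.28, 0) = 0
Node uu (S = 202.5): V_uu = e^(−0.02)·[0.4355·223.7500 + 0.5645·51.6250] = 124.0841
Node ud (S = 87.75): V_ud = e^(−0.02)·[0.4355·51.6250 + 0.5645·0.0000] = 22.0391
Node dd (S = 38.03): V_dd = e^(−0.02)·[0.4355·0.0000 + 0.5645·0.0000] = 0.0000
Node u (S = 135): V_u = e^(−0.02)·[0.4355·124.0841 + 0.5645·22.0391] = 65.1664
Node d (S = 58.5): V_d = e^(−0.02)·[0.4355·22.0391 + 0.5645·0.0000] = 9.4086
Node 0 (S = 90): V_0 = e^(−0.02)·[0.4355·65.1664 + 0.5645·9.4086] = 33.0257

£33.03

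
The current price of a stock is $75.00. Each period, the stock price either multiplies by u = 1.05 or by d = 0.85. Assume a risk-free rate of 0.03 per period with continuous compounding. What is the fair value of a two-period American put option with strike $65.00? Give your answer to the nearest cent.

$0.12

Risk-neutral probability p = (e^0.03 − 0.85)/(1.05 − 0.85) = 0.1805/0.2000 = 0.9023
Terminal stock prices: S_uu = 82.69, S_ud = 66.94, S_dd = 54.19
Terminal payoffs (K − S): max(-17.69, 0) = 0, max(-1.938, 0) = 0, max(10.81, 0) = 10.81
Node u (S = 78.75): continuation = e^(−0.03)·[0.9023·0.0000 + 0.0977·0.0000] = 0.0000; exercise value = 0.0000 ≤ continuation, so V_u = 0.0000
Node d (S = 63.75): continuation = e^(−0.03)·[0.9023·0.0000 + 0.0977·10.8125] = 1.0254; exercise value = 1.2500 > continuation, so V_d = 1.2500 (exercise)
Node 0 (S = 75): continuation = e^(−0.03)·[0.9023·0.0000 + 0.0977·1.2500] = 0.1185; exercise value = 0.0000 ≤ continuation, so V_0 = 0.1185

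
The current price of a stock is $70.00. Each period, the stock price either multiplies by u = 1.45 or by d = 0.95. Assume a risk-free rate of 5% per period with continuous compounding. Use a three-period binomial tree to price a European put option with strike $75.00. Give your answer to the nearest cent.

Risk-neutral probability p = (e^0.05 − 0.95)/(1.45 − 0.95) = 0.1013/0.5000 = 0.2025
Terminal stock prices: S_uuu = 213.4, S_uud = 139.8, S_udd = 91.6, S_ddd = 60.02
Terminal payoffs (K − S): max(-138.4, 0) = 0, max(-64.82, 0) = 0, max(-16.6, 0) = 0, max(14.98, 0) = 14.98
Node uu (S = 147.2): V_uu = e^(−0.05)·[0.2025·0.0000 + 0.7975·0.0000] = 0.0000
Node ud (S = 96.42): V_ud = e^(−0.05)·[0.2025·0.0000 + 0.7975·0.0000] = 0.0000
Node dd (S = 63.17): V_dd = e^(−0.05)·[0.2025·0.0000 + 0.7975·14.9838] = 11.3662
Node u (S = 101.5): V_u = e^(−0.05)·[0.2025·0.0000 + 0.7975·0.0000] = 0.0000
Node d (S = 66.5): V_d = e^(−0.05)·[0.2025·0.0000 + 0.7975·11.3662] = 8.6220
Node 0 (S = 70): V_0 = e^(−0.05)·[0.2025·0.0000 + 0.7975·8.6220] = 6.5403

$6.54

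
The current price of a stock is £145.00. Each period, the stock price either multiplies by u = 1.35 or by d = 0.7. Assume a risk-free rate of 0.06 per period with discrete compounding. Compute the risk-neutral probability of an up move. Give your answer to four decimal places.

p = 0.5538

Risk-neutral probability p = (1 + 0.06 − 0.7)/(1.35 − 0.7) = 0.3600/0.6500 = 0.5538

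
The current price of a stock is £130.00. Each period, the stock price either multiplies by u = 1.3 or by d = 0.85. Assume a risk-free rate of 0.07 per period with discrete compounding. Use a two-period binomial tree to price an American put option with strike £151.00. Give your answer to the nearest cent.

Risk-neutral probability p = (1 + 0.07 − 0.85)/(1.3 − 0.85) = 0.2200/0.4500 = 0.4889
Terminal stock prices: S_uu = 219.7, S_ud = 143.7, S_dd = 93.92
Terminal payoffs (K − S): max(-68.7, 0) = 0, max(7.35, 0) = 7.35, max(57.08, 0) = 57.08
Node u (S = 169): continuation = 1/1.07·[0.4889·0.0000 + 0.5111·7.3500] = 3.5109; exercise value = 0.0000 ≤ continuation, so V_u = 3.5109
Node d (S = 110.5): continuation = 1/1.07·[0.4889·7.3500 + 0.5111·57.0750] = 30.6215; exercise value = 40.5000 > continuation, so V_d = 40.5000 (exercise)
Node 0 (S = 130): continuation = 1/1.07·[0.4889·3.5109 + 0.5111·40.5000] = 20.9499; exercise value = 21.0000 > continuation, so V_0 = 21.0000 (exercise)

£21.00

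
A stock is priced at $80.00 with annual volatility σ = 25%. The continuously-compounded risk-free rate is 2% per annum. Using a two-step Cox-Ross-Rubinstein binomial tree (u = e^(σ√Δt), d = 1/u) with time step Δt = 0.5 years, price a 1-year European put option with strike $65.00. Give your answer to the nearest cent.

$2.30

CRR parameters: u = e^(σ√Δt) = e^(0.25·√0.5) = 1.1934, d = 1/u = 0.8380
Per-period rate: rΔt = 0.02·0.5 = 0.01, so R = e^0.01 = 1.0101
Risk-neutral probability p = (e^0.01 − 0.8380)/(1.1934 − 0.8380) = 0.1721/0.3554 = 0.4842
Terminal stock prices: S_uu = 113.9, S_ud = 80, S_dd = 56.18
Terminal payoffs (K − S): max(-48.93, 0) = 0, max(-15, 0) = 0, max(8.825, 0) = 8.825
Node u (S = 95.47): V_u = e^(−0.01)·[0.4842·0.0000 + 0.5158·0.0000] = 0.0000
Node d (S = 67.04): V_d = e^(−0.01)·[0.4842·0.0000 + 0.5158·8.8249] = 4.5066
Node 0 (S = 80): V_0 = e^(−0.01)·[0.4842·0.0000 + 0.5158·4.5066] = 2.3014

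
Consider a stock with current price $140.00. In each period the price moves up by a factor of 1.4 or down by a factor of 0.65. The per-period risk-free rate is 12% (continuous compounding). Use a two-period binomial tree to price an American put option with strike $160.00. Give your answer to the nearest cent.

$28.17

Risk-neutral probability p = (e^0.12 − 0.65)/(1.4 − 0.65) = 0.4775/0.7500 = 0.6367
Terminal stock prices: S_uu = 274.4, S_ud = 127.4, S_dd = 59.15
Terminal payoffs (K − S): max(-114.4, 0) = 0, max(32.6, 0) = 32.6, max(100.8, 0) = 100.8
Node u (S = 196): continuation = e^(−0.12)·[0.6367·0.0000 + 0.3633·32.6000] = 10.5054; exercise value = 0.0000 ≤ continuation, so V_u = 10.5054
Node d (S = 91): continuation = e^(−0.12)·[0.6367·32.6000 + 0.3633·100.8500] = 50.9073; exercise value = 69.0000 > continuation, so V_d = 69.0000 (exercise)
Node 0 (S = 140): continuation = e^(−0.12)·[0.6367·10.5054 + 0.3633·69.0000] = 28.1674; exercise value = 20.0000 ≤ continuation, so V_0 = 28.1674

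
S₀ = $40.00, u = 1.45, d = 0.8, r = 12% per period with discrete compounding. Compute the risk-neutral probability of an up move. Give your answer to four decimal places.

Risk-neutral probability p = (1 + 0.12 − 0.8)/(1.45 − 0.8) = 0.3200/0.6500 = 0.4923

p = 0.4923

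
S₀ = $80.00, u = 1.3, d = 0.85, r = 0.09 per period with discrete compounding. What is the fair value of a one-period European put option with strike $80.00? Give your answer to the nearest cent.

Risk-neutral probability p = (1 + 0.09 − 0.85)/(1.3 − 0.85) = 0.2400/0.4500 = 0.5333
Terminal stock prices: S_u = 104, S_d = 68
Terminal payoffs (K − S): max(-24, 0) = 0, max(12, 0) = 12
Node 0 (S = 80): V_0 = 1/1.09·[0.5333·0.0000 + 0.4667·12.0000] = 5.1376

$5.14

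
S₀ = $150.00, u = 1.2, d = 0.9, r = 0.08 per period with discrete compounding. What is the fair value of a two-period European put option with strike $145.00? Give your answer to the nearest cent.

Risk-neutral probability p = (1 + 0.08 − 0.9)/(1.2 − 0.9) = 0.1800/0.3000 = 0.6000
Terminal stock prices: S_uu = 216, S_ud = 162, S_dd = 121.5
Terminal payoffs (K − S): max(-71, 0) = 0, max(-17, 0) = 0, max(23.5, 0) = 23.5
Node u (S = 180): V_u = 1/1.08·[0.6000·0.0000 + 0.4000·0.0000] = 0.0000
Node d (S = 135): V_d = 1/1.08·[0.6000·0.0000 + 0.4000·23.5000] = 8.7037
Node 0 (S = 150): V_0 = 1/1.08·[0.6000·0.0000 + 0.4000·8.7037] = 3.2236

$3.22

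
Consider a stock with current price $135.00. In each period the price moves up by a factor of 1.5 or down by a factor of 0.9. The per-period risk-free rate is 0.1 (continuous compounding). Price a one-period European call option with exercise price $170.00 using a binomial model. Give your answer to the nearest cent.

Risk-neutral probability p = (e^0.1 − 0.9)/(1.5 − 0.9) = 0.2052/0.6000 = 0.3420
Terminal stock prices: S_u = 202.5, S_d = 121.5
Terminal payoffs (S − K): max(32.5, 0) = 32.5, max(-48.5, 0) = 0
Node 0 (S = 135): V_0 = e^(−0.1)·[0.3420·32.5000 + 0.6580·0.0000] = 10.0558

$10.06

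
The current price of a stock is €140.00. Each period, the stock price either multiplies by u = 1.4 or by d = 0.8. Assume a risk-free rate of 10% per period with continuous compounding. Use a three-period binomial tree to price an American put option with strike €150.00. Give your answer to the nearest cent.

Risk-neutral probability p = (e^0.1 − 0.8)/(1.4 − 0.8) = 0.3052/0.6000 = 0.5086
Terminal stock prices: S_uuu = 384.2, S_uud = 219.5, S_udd = 125.4, S_ddd = 71.68
Terminal payoffs (K − S): max(-234.2, 0) = 0, max(-69.52, 0) = 0, max(24.56, 0) = 24.56, max(78.32, 0) = 78.32
Node uu (S = 274.4): continuation = e^(−0.1)·[0.5086·0.0000 + 0.4914·0.0000] = 0.0000; exercise value = 0.0000 ≤ continuation, so V_uu = 0.0000
Node ud (S = 156.8): continuation = e^(−0.1)·[0.5086·0.0000 + 0.4914·24.5600] = 10.9199; exercise value = 0.0000 ≤ continuation, so V_ud = 10.9199
Node dd (S = 89.6): continuation = e^(−0.1)·[0.5086·24.5600 + 0.4914·78.3200] = 46.1256; exercise value = 60.4000 > continuation, so V_dd = 60.4000 (exercise)
Node u (S = 196): continuation = e^(−0.1)·[0.5086·0.0000 + 0.4914·10.9199] = 4.8552; exercise value = 0.0000 ≤ continuation, so V_u = 4.8552
Node d (S = 112): continuation = e^(−0.1)·[0.5086·10.9199 + 0.4914·60.4000] = 31.8806; exercise value = 38.0000 > continuation, so V_d = 38.0000 (exercise)
Node 0 (S = 140): continuation = e^(−0.1)·[0.5086·4.8552 + 0.4914·38.0000] = 19.1300; exercise value = 10.0000 ≤ continuation, so V_0 = 19.1300

€19.13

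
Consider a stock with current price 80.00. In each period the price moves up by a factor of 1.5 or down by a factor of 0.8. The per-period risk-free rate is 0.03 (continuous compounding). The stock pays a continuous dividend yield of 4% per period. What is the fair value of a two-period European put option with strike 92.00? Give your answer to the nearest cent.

20.39

Per-period risk-free factor R = e^0.03 = 1.0305; dividend-adjusted growth = e^(0.03−0.04) = 0.9900.
Risk-neutral probability p = (0.9900 − 0.8)/(1.5 − 0.8) = 0.1900/0.7000 = 0.2715
Terminal stock prices: S_uu = 180, S_ud = 96, S_dd = 51.2
Terminal payoffs (K − S): max(-88, 0) = 0, max(-4, 0) = 0, max(40.8, 0) = 40.8
Node u (S = 120): V_u = e^(−0.03)·[0.2715·0.0000 + 0.7285·0.0000] = 0.0000
Node d (S = 64): V_d = e^(−0.03)·[0.2715·0.0000 + 0.7285·40.8000] = 28.8444
Node 0 (S = 80): V_0 = e^(−0.03)·[0.2715·0.0000 + 0.7285·28.8444] = 20.3921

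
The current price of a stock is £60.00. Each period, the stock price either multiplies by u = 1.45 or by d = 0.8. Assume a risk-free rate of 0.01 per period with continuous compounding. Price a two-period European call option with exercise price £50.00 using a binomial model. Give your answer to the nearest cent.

£16.20

Risk-neutral probability p = (e^0.01 − 0.8)/(1.45 − 0.8) = 0.2101/0.6500 = 0.3232
Terminal stock prices: S_uu = 126.2, S_ud = 69.6, S_dd = 38.4
Terminal payoffs (S − K): max(76.15, 0) = 76.15, max(19.6, 0) = 19.6, max(-11.6, 0) = 0
Node u (S = 87): V_u = e^(−0.01)·[0.3232·76.1500 + 0.6768·19.6000] = 37.4975
Node d (S = 48): V_d = e^(−0.01)·[0.3232·19.6000 + 0.6768·0.0000] = 6.2708
Node 0 (S = 60): V_0 = e^(−0.01)·[0.3232·37.4975 + 0.6768·6.2708] = 16.1990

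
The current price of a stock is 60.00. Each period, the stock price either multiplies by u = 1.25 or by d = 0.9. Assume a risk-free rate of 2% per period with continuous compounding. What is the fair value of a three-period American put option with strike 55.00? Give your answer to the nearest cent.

3.00

Risk-neutral probability p = (e^0.02 − 0.9)/(1.25 − 0.9) = 0.1202/0.3500 = 0.3434
Terminal stock prices: S_uuu = 117.2, S_uud = 84.38, S_udd = 60.75, S_ddd = 43.74
Terminal payoffs (K − S): max(-62.19, 0) = 0, max(-29.38, 0) = 0, max(-5.75, 0) = 0, max(11.26, 0) = 11.26
Node uu (S = 93.75): continuation = e^(−0.02)·[0.3434·0.0000 + 0.6566·0.0000] = 0.0000; exercise value = 0.0000 ≤ continuation, so V_uu = 0.0000
Node ud (S = 67.5): continuation = e^(−0.02)·[0.3434·0.0000 + 0.6566·0.0000] = 0.0000; exercise value = 0.0000 ≤ continuation, so V_ud = 0.0000
Node dd (S = 48.6): continuation = e^(−0.02)·[0.3434·0.0000 + 0.6566·11.2600] = 7.2466; exercise value = 6.4000 ≤ continuation, so V_dd = 7.2466
Node u (S = 75): continuation = e^(−0.02)·[0.3434·0.0000 + 0.6566·0.0000] = 0.0000; exercise value = 0.0000 ≤ continuation, so V_u = 0.0000
Node d (S = 54): continuation = e^(−0.02)·[0.3434·0.0000 + 0.6566·7.2466] = 4.6636; exercise value = 1.0000 ≤ continuation, so V_d = 4.6636
Node 0 (S = 60): continuation = e^(−0.02)·[0.3434·0.0000 + 0.6566·4.6636] = 3.0014; exercise value = 0.0000 ≤ continuation, so V_0 = 3.0014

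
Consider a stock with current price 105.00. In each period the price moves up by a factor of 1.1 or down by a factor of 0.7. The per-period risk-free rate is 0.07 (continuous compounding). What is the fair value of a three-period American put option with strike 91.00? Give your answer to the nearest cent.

Risk-neutral probability p = (e^0.07 − 0.7)/(1.1 − 0.7) = 0.3725/0.4000 = 0.9313
Terminal stock prices: S_uuu = 139.8, S_uud = 88.94, S_udd = 56.59, S_ddd = 36.01
Terminal payoffs (K − S): max(-48.76, 0) = 0, max(2.065, 0) = 2.065, max(34.41, 0) = 34.41, max(54.99, 0) = 54.99
Node uu (S = 127.1): continuation = e^(−0.07)·[0.9313·0.0000 + 0.0687·2.0650] = 0.1323; exercise value = 0.0000 ≤ continuation, so V_uu = 0.1323
Node ud (S = 80.85): continuation = e^(−0.07)·[0.9313·2.0650 + 0.0687·34.4050] = 3.9978; exercise value = 10.1500 > continuation, so V_ud = 10.1500 (exercise)
Node dd (S = 51.45): continuation = e^(−0.07)·[0.9313·34.4050 + 0.0687·54.9850] = 33.3978; exercise value = 39.5500 > continuation, so V_dd = 39.5500 (exercise)
Node u (S = 115.5): continuation = e^(−0.07)·[0.9313·0.1323 + 0.0687·10.1500] = 0.7653; exercise value = 0.0000 ≤ continuation, so V_u = 0.7653
Node d (S = 73.5): continuation = e^(−0.07)·[0.9313·10.1500 + 0.0687·39.5500] = 11.3478; exercise value = 17.5000 > continuation, so V_d = 17.5000 (exercise)
Node 0 (S = 105): continuation = e^(−0.07)·[0.9313·0.7653 + 0.0687·17.5000] = 1.7860; exercise value = 0.0000 ≤ continuation, so V_0 = 1.7860

1.79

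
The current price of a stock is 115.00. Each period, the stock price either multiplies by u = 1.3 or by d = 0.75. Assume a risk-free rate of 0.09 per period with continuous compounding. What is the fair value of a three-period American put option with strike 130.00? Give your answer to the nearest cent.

18.46

Risk-neutral probability p = (e^0.09 − 0.75)/(1.3 − 0.75) = 0.3442/0.5500 = 0.6258
Terminal stock prices: S_uuu = 252.7, S_uud = 145.8, S_udd = 84.09, S_ddd = 48.52
Terminal payoffs (K − S): max(-122.7, 0) = 0, max(-15.76, 0) = 0, max(45.91, 0) = 45.91, max(81.48, 0) = 81.48
Node uu (S = 194.4): continuation = e^(−0.09)·[0.6258·0.0000 + 0.3742·0.0000] = 0.0000; exercise value = 0.0000 ≤ continuation, so V_uu = 0.0000
Node ud (S = 112.1): continuation = e^(−0.09)·[0.6258·0.0000 + 0.3742·45.9062] = 15.7008; exercise value = 17.8750 > continuation, so V_ud = 17.8750 (exercise)
Node dd (S = 64.69): continuation = e^(−0.09)·[0.6258·45.9062 + 0.3742·81.4844] = 54.1236; exercise value = 65.3125 > continuation, so V_dd = 65.3125 (exercise)
Node u (S = 149.5): continuation = e^(−0.09)·[0.6258·0.0000 + 0.3742·17.8750] = 6.1136; exercise value = 0.0000 ≤ continuation, so V_u = 6.1136
Node d (S = 86.25): continuation = e^(−0.09)·[0.6258·17.8750 + 0.3742·65.3125] = 32.5611; exercise value = 43.7500 > continuation, so V_d = 43.7500 (exercise)
Node 0 (S = 115): continuation = e^(−0.09)·[0.6258·6.1136 + 0.3742·43.7500] = 18.4598; exercise value = 15.0000 ≤ continuation, so V_0 = 18.4598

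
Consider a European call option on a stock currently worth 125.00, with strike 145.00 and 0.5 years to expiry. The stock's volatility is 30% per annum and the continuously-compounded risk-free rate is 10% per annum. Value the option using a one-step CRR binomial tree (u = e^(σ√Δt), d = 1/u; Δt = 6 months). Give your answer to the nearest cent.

5.15

CRR parameters: u = e^(σ√Δt) = e^(0.3·√0.5) = 1.2363, d = 1/u = 0.8089
Per-period rate: rΔt = 0.1·0.5 = 0.05, so R = e^0.05 = 1.0513
Risk-neutral probability p = (e^0.05 − 0.8089)/(1.2363 − 0.8089) = 0.2424/0.4275 = 0.5671
Terminal stock prices: S_u = 154.5, S_d = 101.1
Terminal payoffs (S − K): max(9.539, 0) = 9.539, max(-43.89, 0) = 0
Node 0 (S = 125): V_0 = e^(−0.05)·[0.5671·9.5389 + 0.4329·0.0000] = 5.1458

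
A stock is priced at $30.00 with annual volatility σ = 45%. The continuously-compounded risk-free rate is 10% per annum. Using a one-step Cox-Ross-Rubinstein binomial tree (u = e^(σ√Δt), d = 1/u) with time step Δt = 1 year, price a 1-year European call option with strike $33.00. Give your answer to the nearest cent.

$6.39

CRR parameters: u = e^(σ√Δt) = e^(0.45·√1) = 1.5683, d = 1/u = 0.6376
Per-period rate: rΔt = 0.1·1 = 0.1, so R = e^0.1 = 1.1052
Risk-neutral probability p = (e^0.1 − 0.6376)/(1.5683 − 0.6376) = 0.4675/0.9307 = 0.5024
Terminal stock prices: S_u = 47.05, S_d = 19.13
Terminal payoffs (S − K): max(14.05, 0) = 14.05, max(-13.87, 0) = 0
Node 0 (S = 30): V_0 = e^(−0.1)·[0.5024·14.0494 + 0.4976·0.0000] = 6.3863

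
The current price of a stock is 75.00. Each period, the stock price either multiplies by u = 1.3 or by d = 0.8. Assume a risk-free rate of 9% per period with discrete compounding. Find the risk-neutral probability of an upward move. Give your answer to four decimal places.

p = 0.5800

Risk-neutral probability p = (1 + 0.09 − 0.8)/(1.3 − 0.8) = 0.2900/0.5000 = 0.5800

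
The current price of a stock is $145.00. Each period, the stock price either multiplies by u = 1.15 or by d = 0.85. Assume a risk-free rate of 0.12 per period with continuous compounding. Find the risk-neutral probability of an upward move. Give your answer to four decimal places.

Risk-neutral probability p = (e^0.12 − 0.85)/(1.15 − 0.85) = 0.2775/0.3000 = 0.9250

p = 0.9250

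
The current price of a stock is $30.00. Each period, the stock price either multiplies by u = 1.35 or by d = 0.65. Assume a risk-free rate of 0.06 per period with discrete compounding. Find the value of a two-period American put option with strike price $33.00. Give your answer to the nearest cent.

$6.72

Risk-neutral probability p = (1 + 0.06 − 0.65)/(1.35 − 0.65) = 0.4100/0.7000 = 0.5857
Terminal stock prices: S_uu = 54.68, S_ud = 26.32, S_dd = 12.68
Terminal payoffs (K − S): max(-21.68, 0) = 0, max(6.675, 0) = 6.675, max(20.32, 0) = 20.32
Node u (S = 40.5): continuation = 1/1.06·[0.5857·0.0000 + 0.4143·6.6750] = 2.6088; exercise value = 0.0000 ≤ continuation, so V_u = 2.6088
Node d (S = 19.5): continuation = 1/1.06·[0.5857·6.6750 + 0.4143·20.3250] = 11.6321; exercise value = 13.5000 > continuation, so V_d = 13.5000 (exercise)
Node 0 (S = 30): continuation = 1/1.06·[0.5857·2.6088 + 0.4143·13.5000] = 6.7178; exercise value = 3.0000 ≤ continuation, so V_0 = 6.7178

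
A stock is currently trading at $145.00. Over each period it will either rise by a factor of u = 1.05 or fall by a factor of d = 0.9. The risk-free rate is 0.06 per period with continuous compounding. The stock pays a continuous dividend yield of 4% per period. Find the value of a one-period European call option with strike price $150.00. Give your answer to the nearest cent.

Per-period risk-free factor R = e^0.06 = 1.0618; dividend-adjusted growth = e^(0.06−0.04) = 1.0202.
Risk-neutral probability p = (1.0202 − 0.9)/(1.05 − 0.9) = 0.1202/0.1500 = 0.8013
Terminal stock prices: S_u = 152.2, S_d = 130.5
Terminal payoffs (S − K): max(2.25, 0) = 2.25, max(-19.5, 0) = 0
Node 0 (S = 145): V_0 = e^(−0.06)·[0.8013·2.2500 + 0.1987·0.0000] = 1.6980

$1.70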